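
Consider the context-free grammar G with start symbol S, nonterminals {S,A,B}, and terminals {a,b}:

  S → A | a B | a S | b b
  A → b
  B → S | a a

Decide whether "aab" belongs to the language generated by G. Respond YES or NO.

Convert to CNF:
  S -> T0 B | T0 S | T1 T1 | b
  A -> b
  B -> T0 B | T0 S | T0 T0 | T1 T1 | b
  T0 -> a
  T1 -> b

Fill CYK table bottom-up:
  cell(0,0) a: {T0}  orig:{}
  cell(1,1) a: {T0}  orig:{}
  cell(2,2) b: {A,B,S,T1}  orig:{A,B,S}
  cell(0,1) aa: {B}
  cell(1,2) ab: {B,S}
  cell(0,2) aab: {B,S}

S ∈ T[0,2] ⇒ YES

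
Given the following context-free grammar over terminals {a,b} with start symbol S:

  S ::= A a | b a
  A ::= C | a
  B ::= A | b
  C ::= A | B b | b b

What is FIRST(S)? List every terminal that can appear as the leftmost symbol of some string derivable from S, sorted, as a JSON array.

Compute FIRST by fixpoint:
round 1:
  A via A→a: +{a}
  B via B→A: +{a}
  B via B→b: +{b}
  C via C→A: +{a}
  C via C→B b: +{b}
  S via S→A a: +{a}
  S via S→b a: +{b}
  S: {a,b}  A: {a}  B: {a,b}  C: {a,b}
round 2:
  A via A→C: +{b}
  S: {a,b}  A: {a,b}  B: {a,b}  C: {a,b}
round 3: (no change)
  S: {a,b}  A: {a,b}  B: {a,b}  C: {a,b}

FIRST(S) = ["a", "b"]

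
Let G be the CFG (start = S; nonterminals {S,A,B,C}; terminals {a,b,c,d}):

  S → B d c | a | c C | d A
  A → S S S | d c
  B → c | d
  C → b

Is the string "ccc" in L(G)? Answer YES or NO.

CNF form of G:
  S -> B X3 | T0 A | T1 C | a
  A -> S X2 | T0 T1
  B -> c | d
  C -> b
  T0 -> d
  T1 -> c
  X2 -> S S
  X3 -> T0 T1

CYK fill:
  cell(0,0) c: {B,T1}  orig:{B}
  cell(1,1) c: {B,T1}  orig:{B}
  cell(2,2) c: {B,T1}  orig:{B}
  cell(0,1) cc: ∅
  cell(1,2) cc: ∅
  cell(0,2) ccc: ∅

S ∉ T[0,2] ⇒ NO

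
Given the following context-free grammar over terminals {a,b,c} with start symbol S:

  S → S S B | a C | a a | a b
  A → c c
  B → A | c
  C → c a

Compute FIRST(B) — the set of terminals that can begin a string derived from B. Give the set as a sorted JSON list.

Compute FIRST by fixpoint:
round 1:
  A via A→c c: +{c}
  B via B→A: +{c}
  C via C→c a: +{c}
  S via S→a C: +{a}
  FIRST(S)={a}  FIRST(A)={c}  FIRST(B)={c}  FIRST(C)={c}
round 2: (stable)
  FIRST(S)={a}  FIRST(A)={c}  FIRST(B)={c}  FIRST(C)={c}

FIRST(B) = ["c"]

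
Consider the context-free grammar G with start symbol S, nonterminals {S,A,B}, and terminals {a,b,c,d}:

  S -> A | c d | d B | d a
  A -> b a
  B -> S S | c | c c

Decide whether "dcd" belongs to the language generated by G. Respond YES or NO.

Convert to CNF:
  S -> T0 T1 | T2 T3 | T3 B | T3 T1
  A -> T0 T1
  B -> S S | T2 T2 | c
  T0 -> b
  T1 -> a
  T2 -> c
  T3 -> d

CYK fill:
  T[0,0] 'd' = {T3}  orig:{}
  T[1,1] 'c' = {B,T2}  orig:{B}
  T[2,2] 'd' = {T3}  orig:{}
  T[0,1] 'dc' = {S}
  T[1,2] 'cd' = {S}
  T[0,2] 'dcd' = ∅

S ∉ T[0,2] ⇒ NO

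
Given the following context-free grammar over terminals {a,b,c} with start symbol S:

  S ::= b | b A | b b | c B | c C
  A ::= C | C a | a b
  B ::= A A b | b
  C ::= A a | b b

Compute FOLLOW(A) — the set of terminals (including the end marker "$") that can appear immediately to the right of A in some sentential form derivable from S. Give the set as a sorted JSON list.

Compute FIRST by fixpoint:
[1]
  A via A→a b: +{a}
  B via B→A A b: +{a}
  B via B→b: +{b}
  C via C→A a: +{a}
  C via C→b b: +{b}
  S via S→b: +{b}
  S via S→c B: +{c}
  FIRST[S]={b,c}  FIRST[A]={a}  FIRST[B]={a,b}  FIRST[C]={a,b}
[2]
  A via A→C: +{b}
  FIRST[S]={b,c}  FIRST[A]={a,b}  FIRST[B]={a,b}  FIRST[C]={a,b}
[3] (no change)
  FIRST[S]={b,c}  FIRST[A]={a,b}  FIRST[B]={a,b}  FIRST[C]={a,b}

Compute FOLLOW by fixpoint:
seed FOLLOW(S) with $
[1]
  A→C a: FOLLOW(C) ⊇ FIRST(a) = {a}; new: +{a}
  B→A A b: FOLLOW(A) ⊇ FIRST(A) = {a,b}; new: +{a,b}
  S→b A: FOLLOW(A) ⊇ FOLLOW(S) ⊇ {$}; new: +{$}
  S→c B: FOLLOW(B) ⊇ FOLLOW(S) ⊇ {$}; new: +{$}
  S→c C: FOLLOW(C) ⊇ FOLLOW(S) ⊇ {$}; new: +{$}
  S: {$}  A: {$,a,b}  B: {$}  C: {$,a}
[2]
  A→C: FOLLOW(C) ⊇ FOLLOW(A) ⊇ {$,a,b}; new: +{b}
  S: {$}  A: {$,a,b}  B: {$}  C: {$,a,b}
[3] (stable)
  S: {$}  A: {$,a,b}  B: {$}  C: {$,a,b}

FOLLOW(A) = ["$", "a", "b"]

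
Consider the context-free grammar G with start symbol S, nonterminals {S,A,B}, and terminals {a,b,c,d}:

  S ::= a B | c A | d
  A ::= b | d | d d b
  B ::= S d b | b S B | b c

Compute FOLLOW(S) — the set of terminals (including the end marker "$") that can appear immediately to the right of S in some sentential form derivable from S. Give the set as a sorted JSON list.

FIRST iteration:
pass 1:
  A via A→b: +{b}
  A via A→d: +{d}
  B via B→b S B: +{b}
  S via S→a B: +{a}
  S via S→c A: +{c}
  S via S→d: +{d}
  S: {a,c,d}  A: {b,d}  B: {b}
pass 2:
  B via B→S d b: +{a,c,d}
  S: {a,c,d}  A: {b,d}  B: {a,b,c,d}
pass 3: (no change)
  S: {a,c,d}  A: {b,d}  B: {a,b,c,d}

FOLLOW sets:
FOLLOW(S) := {$}
round 1:
  B→S d b: FOLLOW(S) ⊇ FIRST(d) = {d}; new: +{d}
  B→b S B: FOLLOW(S) ⊇ FIRST(B) = {a,b,c,d}; new: +{a,b,c}
  S→a B: FOLLOW(B) ⊇ FOLLOW(S) ⊇ {$,a,b,c,d}; new: +{$,a,b,c,d}
  S→c A: FOLLOW(A) ⊇ FOLLOW(S) ⊇ {$,a,b,c,d}; new: +{$,a,b,c,d}
  FOLLOW[S]={$,a,b,c,d}  FOLLOW[A]={$,a,b,c,d}  FOLLOW[B]={$,a,b,c,d}
round 2: done
  FOLLOW[S]={$,a,b,c,d}  FOLLOW[A]={$,a,b,c,d}  FOLLOW[B]={$,a,b,c,d}

FOLLOW(S) = ["$", "a", "b", "c", "d"]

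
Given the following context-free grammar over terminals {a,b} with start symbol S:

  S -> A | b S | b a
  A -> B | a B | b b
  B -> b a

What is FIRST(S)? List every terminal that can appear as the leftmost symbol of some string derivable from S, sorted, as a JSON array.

FIRST sets, iterate to fixpoint:
round 1:
  A via A→a B: +{a}
  A via A→b b: +{b}
  B via B→b a: +{b}
  S via S→A: +{a,b}
  S: {a,b}  A: {a,b}  B: {b}
round 2: done
  S: {a,b}  A: {a,b}  B: {b}

FIRST(S) = ["a", "b"]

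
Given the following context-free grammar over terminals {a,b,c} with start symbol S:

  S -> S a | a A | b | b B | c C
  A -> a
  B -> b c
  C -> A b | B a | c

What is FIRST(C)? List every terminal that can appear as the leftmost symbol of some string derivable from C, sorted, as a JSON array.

Compute FIRST by fixpoint:
round 1:
  A via A→a: +{a}
  B via B→b c: +{b}
  C via C→A b: +{a}
  C via C→B a: +{b}
  C via C→c: +{c}
  S via S→a A: +{a}
  S via S→b: +{b}
  S via S→c C: +{c}
  FIRST(S)={a,b,c}  FIRST(A)={a}  FIRST(B)={b}  FIRST(C)={a,b,c}
round 2: (stable)
  FIRST(S)={a,b,c}  FIRST(A)={a}  FIRST(B)={b}  FIRST(C)={a,b,c}

FIRST(C) = ["a", "b", "c"]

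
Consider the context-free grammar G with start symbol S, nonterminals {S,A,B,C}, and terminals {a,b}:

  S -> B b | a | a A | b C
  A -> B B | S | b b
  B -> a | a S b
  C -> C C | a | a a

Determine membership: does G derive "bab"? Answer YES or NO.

CNF form of G:
  S -> B T0 | T0 C | T1 A | a
  A -> B B | B T0 | T0 C | T0 T0 | T1 A | a
  B -> T1 X2 | a
  C -> C C | T1 T1 | a
  T0 -> b
  T1 -> a
  X2 -> S T0

CYK fill:
  cell(0,0) b: {T0}  orig:{}
  cell(1,1) a: {A,B,C,S,T1}  orig:{A,B,C,S}
  cell(2,2) b: {T0}  orig:{}
  cell(0,1) ba: {A,S}
  cell(1,2) ab: {A,S,X2}  orig:{A,S}
  cell(0,2) bab: {X2}  orig:{}

S ∉ T[0,2] ⇒ NO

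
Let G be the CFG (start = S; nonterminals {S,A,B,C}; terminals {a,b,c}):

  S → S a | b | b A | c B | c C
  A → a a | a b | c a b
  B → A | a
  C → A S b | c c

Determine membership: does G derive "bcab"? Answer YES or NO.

CNF form of G:
  S -> S T0 | T1 A | T2 B | T2 C | b
  A -> T0 T0 | T0 T1 | T2 X3
  B -> T0 T0 | T0 T1 | T2 X4 | a
  C -> A X5 | T2 T2
  T0 -> a
  T1 -> b
  T2 -> c
  X3 -> T0 T1
  X4 -> T0 T1
  X5 -> S T1

CYK fill:
  [0..0]={S,T1}  "b"  orig:{S}
  [1..1]={T2}  "c"  orig:{}
  [2..2]={B,T0}  "a"  orig:{B}
  [3..3]={S,T1}  "b"  orig:{S}
  [0..1]=∅  "bc"
  [1..2]={S}  "ca"
  [2..3]={A,B,X3,X4}  "ab"  orig:{A,B}
  [0..2]=∅  "bca"
  [1..3]={A,B,S,X5}  "cab"  orig:{A,B,S}
  [0..3]={S}  "bcab"

S ∈ T[0,3] ⇒ YES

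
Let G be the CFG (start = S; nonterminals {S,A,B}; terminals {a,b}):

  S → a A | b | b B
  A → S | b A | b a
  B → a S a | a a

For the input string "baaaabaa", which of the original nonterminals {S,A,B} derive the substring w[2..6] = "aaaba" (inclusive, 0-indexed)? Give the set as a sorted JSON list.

CNF form of G:
  S -> T0 A | T1 B | b
  A -> T0 A | T1 A | T1 B | T1 T0 | b
  B -> T0 T0 | T0 X2
  T0 -> a
  T1 -> b
  X2 -> S T0

CYK fill, restricted to cells inside w[2..6]:
  cell(2,2) a: {T0}  orig:{}
  cell(3,3) a: {T0}  orig:{}
  cell(4,4) a: {T0}  orig:{}
  cell(5,5) b: {A,S,T1}  orig:{A,S}
  cell(6,6) a: {T0}  orig:{}
  cell(2,3) aa: {B}
  cell(3,4) aa: {B}
  cell(4,5) ab: {A,S}
  cell(5,6) ba: {A,X2}  orig:{A}
  cell(2,4) aaa: ∅
  cell(3,5) aab: {A,S}
  cell(4,6) aba: {A,B,S,X2}  orig:{A,B,S}
  cell(2,5) aaab: {A,S}
  cell(3,6) aaba: {A,B,S,X2}  orig:{A,B,S}
  cell(2,6) aaaba: {A,B,S,X2}  orig:{A,B,S}

Original NTs in T[2,6] deriving "aaaba": ["A", "B", "S"]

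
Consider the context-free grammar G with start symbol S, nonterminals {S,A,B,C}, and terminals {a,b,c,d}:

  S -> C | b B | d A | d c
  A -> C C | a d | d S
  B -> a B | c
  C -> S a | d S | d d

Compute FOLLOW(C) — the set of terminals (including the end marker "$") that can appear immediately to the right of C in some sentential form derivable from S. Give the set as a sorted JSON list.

FIRST sets, iterate to fixpoint:
pass 1:
  A via A→a d: +{a}
  A via A→d S: +{d}
  B via B→a B: +{a}
  B via B→c: +{c}
  C via C→d S: +{d}
  S via S→C: +{d}
  S via S→b B: +{b}
  FIRST[S]={b,d}  FIRST[A]={a,d}  FIRST[B]={a,c}  FIRST[C]={d}
pass 2:
  C via C→S a: +{b}
  FIRST[S]={b,d}  FIRST[A]={a,d}  FIRST[B]={a,c}  FIRST[C]={b,d}
pass 3:
  A via A→C C: +{b}
  FIRST[S]={b,d}  FIRST[A]={a,b,d}  FIRST[B]={a,c}  FIRST[C]={b,d}
pass 4: — fixpoint
  FIRST[S]={b,d}  FIRST[A]={a,b,d}  FIRST[B]={a,c}  FIRST[C]={b,d}

FOLLOW sets:
initialize: $ ∈ FOLLOW(S)
pass 1:
  A→C C: FOLLOW(C) ⊇ FIRST(C) = {b,d}; new: +{b,d}
  C→S a: FOLLOW(S) ⊇ FIRST(a) = {a}; new: +{a}
  C→d S: FOLLOW(S) ⊇ FOLLOW(C) ⊇ {b,d}; new: +{b,d}
  S→C: FOLLOW(C) ⊇ FOLLOW(S) ⊇ {$,a,b,d}; new: +{$,a}
  S→b B: FOLLOW(B) ⊇ FOLLOW(S) ⊇ {$,a,b,d}; new: +{$,a,b,d}
  S→d A: FOLLOW(A) ⊇ FOLLOW(S) ⊇ {$,a,b,d}; new: +{$,a,b,d}
  FOLLOW(S)={$,a,b,d}  FOLLOW(A)={$,a,b,d}  FOLLOW(B)={$,a,b,d}  FOLLOW(C)={$,a,b,d}
pass 2: (stable)
  FOLLOW(S)={$,a,b,d}  FOLLOW(A)={$,a,b,d}  FOLLOW(B)={$,a,b,d}  FOLLOW(C)={$,a,b,d}

FOLLOW(C) = ["$", "a", "b", "d"]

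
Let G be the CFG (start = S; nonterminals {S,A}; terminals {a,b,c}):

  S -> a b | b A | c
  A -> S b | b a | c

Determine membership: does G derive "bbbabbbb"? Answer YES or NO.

CNF form of G:
  S -> T0 A | T1 T0 | c
  A -> S T0 | T0 T1 | c
  T0 -> b
  T1 -> a

Fill CYK table bottom-up:
  T[0,0] 'b' = {T0}  orig:{}
  T[1,1] 'b' = {T0}  orig:{}
  T[2,2] 'b' = {T0}  orig:{}
  T[3,3] 'a' = {T1}  orig:{}
  T[4,4] 'b' = {T0}  orig:{}
  T[5,5] 'b' = {T0}  orig:{}
  T[6,6] 'b' = {T0}  orig:{}
  T[7,7] 'b' = {T0}  orig:{}
  T[0,1] 'bb' = ∅
  T[1,2] 'bb' = ∅
  T[2,3] 'ba' = {A}
  T[3,4] 'ab' = {S}
  T[4,5] 'bb' = ∅
  T[5,6] 'bb' = ∅
  T[6,7] 'bb' = ∅
  T[0,2] 'bbb' = ∅
  T[1,3] 'bba' = {S}
  T[2,4] 'bab' = ∅
  T[3,5] 'abb' = {A}
  T[4,6] 'bbb' = ∅
  T[5,7] 'bbb' = ∅
  T[0,3] 'bbba' = ∅
  T[1,4] 'bbab' = {A}
  T[2,5] 'babb' = {S}
  T[3,6] 'abbb' = ∅
  T[4,7] 'bbbb' = ∅
  T[0,4] 'bbbab' = {S}
  T[1,5] 'bbabb' = ∅
  T[2,6] 'babbb' = {A}
  T[3,7] 'abbbb' = ∅
  T[0,5] 'bbbabb' = {A}
  T[1,6] 'bbabbb' = {S}
  T[2,7] 'babbbb' = ∅
  T[0,6] 'bbbabbb' = ∅
  T[1,7] 'bbabbbb' = {A}
  T[0,7] 'bbbabbbb' = {S}

S ∈ T[0,7] ⇒ YES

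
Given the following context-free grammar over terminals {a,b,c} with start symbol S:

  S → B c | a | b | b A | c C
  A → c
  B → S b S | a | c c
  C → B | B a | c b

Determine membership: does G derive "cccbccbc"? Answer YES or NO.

Convert to CNF:
  S -> B T1 | T0 A | T1 C | a | b
  A -> c
  B -> S X3 | T1 T1 | a
  C -> B T2 | S X4 | T1 T0 | T1 T1 | a
  T0 -> b
  T1 -> c
  T2 -> a
  X3 -> T0 S
  X4 -> T0 S

CYK table (by increasing span):
  cell(0,0) c: {A,T1}  orig:{A}
  cell(1,1) c: {A,T1}  orig:{A}
  cell(2,2) c: {A,T1}  orig:{A}
  cell(3,3) b: {S,T0}  orig:{S}
  cell(4,4) c: {A,T1}  orig:{A}
  cell(5,5) c: {A,T1}  orig:{A}
  cell(6,6) b: {S,T0}  orig:{S}
  cell(7,7) c: {A,T1}  orig:{A}
  cell(0,1) cc: {B,C}
  cell(1,2) cc: {B,C}
  cell(2,3) cb: {C}
  cell(3,4) bc: {S}
  cell(4,5) cc: {B,C}
  cell(5,6) cb: {C}
  cell(6,7) bc: {S}
  cell(0,2) ccc: {S}
  cell(1,3) ccb: {S}
  cell(2,4) cbc: ∅
  cell(3,5) bcc: ∅
  cell(4,6) ccb: {S}
  cell(5,7) cbc: ∅
  cell(0,3) cccb: ∅
  cell(1,4) ccbc: ∅
  cell(2,5) cbcc: ∅
  cell(3,6) bccb: {X3,X4}  orig:{}
  cell(4,7) ccbc: ∅
  cell(0,4) cccbc: ∅
  cell(1,5) ccbcc: ∅
  cell(2,6) cbccb: ∅
  cell(3,7) bccbc: ∅
  cell(0,5) cccbcc: ∅
  cell(1,6) ccbccb: ∅
  cell(2,7) cbccbc: ∅
  cell(0,6) cccbccb: {B,C}
  cell(1,7) ccbccbc: ∅
  cell(0,7) cccbccbc: {S}

S ∈ T[0,7] ⇒ YES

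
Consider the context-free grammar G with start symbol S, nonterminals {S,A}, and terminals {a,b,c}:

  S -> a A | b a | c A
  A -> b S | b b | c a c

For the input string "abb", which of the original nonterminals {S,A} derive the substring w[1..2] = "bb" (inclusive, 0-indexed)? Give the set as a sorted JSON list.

CNF form of G:
  S -> T0 T2 | T1 A | T2 A
  A -> T0 S | T0 T0 | T1 X3
  T0 -> b
  T1 -> c
  T2 -> a
  X3 -> T2 T1

CYK fill — only the sub-triangle for w[1..2]:
  cell(1,1) b: {T0}  orig:{}
  cell(2,2) b: {T0}  orig:{}
  cell(1,2) bb: {A}

Original NTs in T[1,2] deriving "bb": ["A"]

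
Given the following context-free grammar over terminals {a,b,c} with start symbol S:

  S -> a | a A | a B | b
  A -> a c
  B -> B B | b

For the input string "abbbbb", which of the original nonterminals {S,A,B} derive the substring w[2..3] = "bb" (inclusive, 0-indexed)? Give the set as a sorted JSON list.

CNF form of G:
  S -> T0 A | T0 B | a | b
  A -> T0 T1
  B -> B B | b
  T0 -> a
  T1 -> c

CYK table (by increasing span), restricted to cells inside w[2..3]:
  cell(2,2) b: {B,S}
  cell(3,3) b: {B,S}
  cell(2,3) bb: {B}

Original NTs in T[2,3] deriving "bb": ["B"]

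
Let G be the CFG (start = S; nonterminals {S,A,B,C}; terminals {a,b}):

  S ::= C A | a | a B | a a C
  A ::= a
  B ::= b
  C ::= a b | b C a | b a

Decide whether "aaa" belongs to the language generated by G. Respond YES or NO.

Convert to CNF:
  S -> C A | T0 B | T0 X3 | a
  A -> a
  B -> b
  C -> T0 T1 | T1 T0 | T1 X2
  T0 -> a
  T1 -> b
  X2 -> C T0
  X3 -> T0 C

CYK fill:
  cell(0,0) a: {A,S,T0}  orig:{A,S}
  cell(1,1) a: {A,S,T0}  orig:{A,S}
  cell(2,2) a: {A,S,T0}  orig:{A,S}
  cell(0,1) aa: ∅
  cell(1,2) aa: ∅
  cell(0,2) aaa: ∅

S ∉ T[0,2] ⇒ NO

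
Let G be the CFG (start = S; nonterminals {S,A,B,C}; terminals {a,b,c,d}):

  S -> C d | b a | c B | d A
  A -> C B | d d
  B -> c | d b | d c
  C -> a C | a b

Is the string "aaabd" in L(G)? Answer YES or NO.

Convert to CNF:
  S -> C T0 | T0 A | T1 T3 | T2 B
  A -> C B | T0 T0
  B -> T0 T1 | T0 T2 | c
  C -> T3 C | T3 T1
  T0 -> d
  T1 -> b
  T2 -> c
  T3 -> a

Fill CYK table bottom-up:
  T[0,0] 'a' = {T3}  orig:{}
  T[1,1] 'a' = {T3}  orig:{}
  T[2,2] 'a' = {T3}  orig:{}
  T[3,3] 'b' = {T1}  orig:{}
  T[4,4] 'd' = {T0}  orig:{}
  T[0,1] 'aa' = ∅
  T[1,2] 'aa' = ∅
  T[2,3] 'ab' = {C}
  T[3,4] 'bd' = ∅
  T[0,2] 'aaa' = ∅
  T[1,3] 'aab' = {C}
  T[2,4] 'abd' = {S}
  T[0,3] 'aaab' = {C}
  T[1,4] 'aabd' = {S}
  T[0,4] 'aaabd' = {S}

S ∈ T[0,4] ⇒ YES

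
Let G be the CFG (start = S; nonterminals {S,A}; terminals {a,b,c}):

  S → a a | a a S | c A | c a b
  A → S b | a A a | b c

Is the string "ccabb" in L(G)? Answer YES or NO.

CNF form of G:
  S -> T1 T1 | T1 X4 | T2 A | T2 X5
  A -> S T0 | T0 T2 | T1 X3
  T0 -> b
  T1 -> a
  T2 -> c
  X3 -> A T1
  X4 -> T1 S
  X5 -> T1 T0

CYK fill:
  cell(0,0) c: {T2}  orig:{}
  cell(1,1) c: {T2}  orig:{}
  cell(2,2) a: {T1}  orig:{}
  cell(3,3) b: {T0}  orig:{}
  cell(4,4) b: {T0}  orig:{}
  cell(0,1) cc: ∅
  cell(1,2) ca: ∅
  cell(2,3) ab: {X5}  orig:{}
  cell(3,4) bb: ∅
  cell(0,2) cca: ∅
  cell(1,3) cab: {S}
  cell(2,4) abb: ∅
  cell(0,3) ccab: ∅
  cell(1,4) cabb: {A}
  cell(0,4) ccabb: {S}

S ∈ T[0,4] ⇒ YES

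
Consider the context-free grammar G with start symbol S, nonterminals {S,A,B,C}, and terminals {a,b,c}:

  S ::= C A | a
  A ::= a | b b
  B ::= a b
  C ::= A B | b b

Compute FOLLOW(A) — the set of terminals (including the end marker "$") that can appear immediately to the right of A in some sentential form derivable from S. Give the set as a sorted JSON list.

FIRST sets, iterate to fixpoint:
iter 1:
  A via A→a: +{a}
  A via A→b b: +{b}
  B via B→a b: +{a}
  C via C→A B: +{a,b}
  S via S→C A: +{a,b}
  FIRST[S]={a,b}  FIRST[A]={a,b}  FIRST[B]={a}  FIRST[C]={a,b}
iter 2: — fixpoint
  FIRST[S]={a,b}  FIRST[A]={a,b}  FIRST[B]={a}  FIRST[C]={a,b}

Compute FOLLOW by fixpoint:
initialize: $ ∈ FOLLOW(S)
[1]
  C→A B: FOLLOW(A) ⊇ FIRST(B) = {a}; new: +{a}
  S→C A: FOLLOW(C) ⊇ FIRST(A) = {a,b}; new: +{a,b}
  S→C A: FOLLOW(A) ⊇ FOLLOW(S) ⊇ {$}; new: +{$}
  FOLLOW(S)={$}  FOLLOW(A)={$,a}  FOLLOW(B)={}  FOLLOW(C)={a,b}
[2]
  C→A B: FOLLOW(B) ⊇ FOLLOW(C) ⊇ {a,b}; new: +{a,b}
  FOLLOW(S)={$}  FOLLOW(A)={$,a}  FOLLOW(B)={a,b}  FOLLOW(C)={a,b}
[3] — fixpoint
  FOLLOW(S)={$}  FOLLOW(A)={$,a}  FOLLOW(B)={a,b}  FOLLOW(C)={a,b}

FOLLOW(A) = ["$", "a"]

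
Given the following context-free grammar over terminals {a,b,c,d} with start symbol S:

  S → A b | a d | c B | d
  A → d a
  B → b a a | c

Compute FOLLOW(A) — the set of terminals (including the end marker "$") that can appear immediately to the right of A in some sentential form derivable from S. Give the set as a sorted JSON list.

Compute FIRST by fixpoint:
pass 1:
  A via A→d a: +{d}
  B via B→b a a: +{b}
  B via B→c: +{c}
  S via S→A b: +{d}
  S via S→a d: +{a}
  S via S→c B: +{c}
  FIRST[S]={a,c,d}  FIRST[A]={d}  FIRST[B]={b,c}
pass 2: done
  FIRST[S]={a,c,d}  FIRST[A]={d}  FIRST[B]={b,c}

Compute FOLLOW by fixpoint:
FOLLOW(S) := {$}
[1]
  S→A b: FOLLOW(A) ⊇ FIRST(b) = {b}; new: +{b}
  S→c B: FOLLOW(B) ⊇ FOLLOW(S) ⊇ {$}; new: +{$}
  FOLLOW[S]={$}  FOLLOW[A]={b}  FOLLOW[B]={$}
[2] — fixpoint
  FOLLOW[S]={$}  FOLLOW[A]={b}  FOLLOW[B]={$}

FOLLOW(A) = ["b"]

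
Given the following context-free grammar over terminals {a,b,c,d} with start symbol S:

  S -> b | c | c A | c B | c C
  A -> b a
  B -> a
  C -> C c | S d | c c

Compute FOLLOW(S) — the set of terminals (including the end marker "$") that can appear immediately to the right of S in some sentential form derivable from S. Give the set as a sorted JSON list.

FIRST iteration:
pass 1:
  A via A→b a: +{b}
  B via B→a: +{a}
  C via C→c c: +{c}
  S via S→b: +{b}
  S via S→c: +{c}
  FIRST(S)={b,c}  FIRST(A)={b}  FIRST(B)={a}  FIRST(C)={c}
pass 2:
  C via C→S d: +{b}
  FIRST(S)={b,c}  FIRST(A)={b}  FIRST(B)={a}  FIRST(C)={b,c}
pass 3: (no change)
  FIRST(S)={b,c}  FIRST(A)={b}  FIRST(B)={a}  FIRST(C)={b,c}

Compute FOLLOW by fixpoint:
initialize: $ ∈ FOLLOW(S)
pass 1:
  C→C c: FOLLOW(C) ⊇ FIRST(c) = {c}; new: +{c}
  C→S d: FOLLOW(S) ⊇ FIRST(d) = {d}; new: +{d}
  S→c A: FOLLOW(A) ⊇ FOLLOW(S) ⊇ {$,d}; new: +{$,d}
  S→c B: FOLLOW(B) ⊇ FOLLOW(S) ⊇ {$,d}; new: +{$,d}
  S→c C: FOLLOW(C) ⊇ FOLLOW(S) ⊇ {$,d}; new: +{$,d}
  FOLLOW[S]={$,d}  FOLLOW[A]={$,d}  FOLLOW[B]={$,d}  FOLLOW[C]={$,c,d}
pass 2: (stable)
  FOLLOW[S]={$,d}  FOLLOW[A]={$,d}  FOLLOW[B]={$,d}  FOLLOW[C]={$,c,d}

FOLLOW(S) = ["$", "d"]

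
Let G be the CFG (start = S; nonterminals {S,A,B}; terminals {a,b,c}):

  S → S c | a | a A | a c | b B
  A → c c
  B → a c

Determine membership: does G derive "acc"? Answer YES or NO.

Convert to CNF:
  S -> S T0 | T1 A | T1 T0 | T2 B | a
  A -> T0 T0
  B -> T1 T0
  T0 -> c
  T1 -> a
  T2 -> b

CYK fill:
  [0..0]={S,T1}  "a"  orig:{S}
  [1..1]={T0}  "c"  orig:{}
  [2..2]={T0}  "c"  orig:{}
  [0..1]={B,S}  "ac"
  [1..2]={A}  "cc"
  [0..2]={S}  "acc"

S ∈ T[0,2] ⇒ YES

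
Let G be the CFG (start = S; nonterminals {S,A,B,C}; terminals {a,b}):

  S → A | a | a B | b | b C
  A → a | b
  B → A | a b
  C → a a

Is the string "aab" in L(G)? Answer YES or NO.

CNF form of G:
  S -> T0 B | T1 C | a | b
  A -> a | b
  B -> T0 T1 | a | b
  C -> T0 T0
  T0 -> a
  T1 -> b

CYK table (by increasing span):
  [0..0]={A,B,S,T0}  "a"  orig:{A,B,S}
  [1..1]={A,B,S,T0}  "a"  orig:{A,B,S}
  [2..2]={A,B,S,T1}  "b"  orig:{A,B,S}
  [0..1]={C,S}  "aa"
  [1..2]={B,S}  "ab"
  [0..2]={S}  "aab"

S ∈ T[0,2] ⇒ YES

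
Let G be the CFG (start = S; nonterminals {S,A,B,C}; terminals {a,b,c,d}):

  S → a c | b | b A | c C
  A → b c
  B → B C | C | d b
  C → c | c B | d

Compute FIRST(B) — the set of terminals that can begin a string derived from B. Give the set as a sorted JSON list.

FIRST iteration:
round 1:
  A via A→b c: +{b}
  B via B→d b: +{d}
  C via C→c: +{c}
  C via C→d: +{d}
  S via S→a c: +{a}
  S via S→b: +{b}
  S via S→c C: +{c}
  S: {a,b,c}  A: {b}  B: {d}  C: {c,d}
round 2:
  B via B→C: +{c}
  S: {a,b,c}  A: {b}  B: {c,d}  C: {c,d}
round 3: — fixpoint
  S: {a,b,c}  A: {b}  B: {c,d}  C: {c,d}

FIRST(B) = ["c", "d"]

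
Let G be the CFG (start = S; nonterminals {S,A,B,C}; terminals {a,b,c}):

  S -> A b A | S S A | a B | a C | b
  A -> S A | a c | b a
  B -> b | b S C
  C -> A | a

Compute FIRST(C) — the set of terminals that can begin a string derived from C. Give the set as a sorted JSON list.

Compute FIRST by fixpoint:
round 1:
  A via A→a c: +{a}
  A via A→b a: +{b}
  B via B→b: +{b}
  C via C→A: +{a,b}
  S via S→A b A: +{a,b}
  FIRST[S]={a,b}  FIRST[A]={a,b}  FIRST[B]={b}  FIRST[C]={a,b}
round 2: — fixpoint
  FIRST[S]={a,b}  FIRST[A]={a,b}  FIRST[B]={b}  FIRST[C]={a,b}

FIRST(C) = ["a", "b"]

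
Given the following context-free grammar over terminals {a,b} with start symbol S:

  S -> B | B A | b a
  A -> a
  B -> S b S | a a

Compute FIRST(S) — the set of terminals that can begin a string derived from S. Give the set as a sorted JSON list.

FIRST sets, iterate to fixpoint:
[1]
  A via A→a: +{a}
  B via B→a a: +{a}
  S via S→B: +{a}
  S via S→b a: +{b}
  S: {a,b}  A: {a}  B: {a}
[2]
  B via B→S b S: +{b}
  S: {a,b}  A: {a}  B: {a,b}
[3] (stable)
  S: {a,b}  A: {a}  B: {a,b}

FIRST(S) = ["a", "b"]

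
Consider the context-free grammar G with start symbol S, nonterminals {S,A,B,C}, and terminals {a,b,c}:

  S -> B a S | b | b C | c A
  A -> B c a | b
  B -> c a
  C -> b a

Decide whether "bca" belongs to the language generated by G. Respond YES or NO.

Convert to CNF:
  S -> B X4 | T0 A | T2 C | b
  A -> B X3 | b
  B -> T0 T1
  C -> T2 T1
  T0 -> c
  T1 -> a
  T2 -> b
  X3 -> T0 T1
  X4 -> T1 S

CYK table (by increasing span):
  cell(0,0) b: {A,S,T2}  orig:{A,S}
  cell(1,1) c: {T0}  orig:{}
  cell(2,2) a: {T1}  orig:{}
  cell(0,1) bc: ∅
  cell(1,2) ca: {B,X3}  orig:{B}
  cell(0,2) bca: ∅

S ∉ T[0,2] ⇒ NO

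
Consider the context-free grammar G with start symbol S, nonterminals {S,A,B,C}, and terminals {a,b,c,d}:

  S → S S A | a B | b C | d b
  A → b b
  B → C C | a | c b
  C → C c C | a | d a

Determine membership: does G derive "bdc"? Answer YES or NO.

Convert to CNF:
  S -> S X5 | T0 C | T2 T0 | T3 B
  A -> T0 T0
  B -> C C | T1 T0 | a
  C -> C X4 | T2 T3 | a
  T0 -> b
  T1 -> c
  T2 -> d
  T3 -> a
  X4 -> T1 C
  X5 -> S A

CYK fill:
  [0..0]={T0}  "b"  orig:{}
  [1..1]={T2}  "d"  orig:{}
  [2..2]={T1}  "c"  orig:{}
  [0..1]=∅  "bd"
  [1..2]=∅  "dc"
  [0..2]=∅  "bdc"

S ∉ T[0,2] ⇒ NO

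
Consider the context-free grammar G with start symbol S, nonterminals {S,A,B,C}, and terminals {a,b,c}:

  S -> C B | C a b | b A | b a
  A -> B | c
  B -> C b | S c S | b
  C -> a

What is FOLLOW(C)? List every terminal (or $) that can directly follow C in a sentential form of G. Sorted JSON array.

Compute FIRST by fixpoint:
[1]
  A via A→c: +{c}
  B via B→b: +{b}
  C via C→a: +{a}
  S via S→C B: +{a}
  S via S→b A: +{b}
  S: {a,b}  A: {c}  B: {b}  C: {a}
[2]
  A via A→B: +{b}
  B via B→C b: +{a}
  S: {a,b}  A: {b,c}  B: {a,b}  C: {a}
[3]
  A via A→B: +{a}
  S: {a,b}  A: {a,b,c}  B: {a,b}  C: {a}
[4] (stable)
  S: {a,b}  A: {a,b,c}  B: {a,b}  C: {a}

Compute FOLLOW by fixpoint:
FOLLOW(S) := {$}
pass 1:
  B→C b: FOLLOW(C) ⊇ FIRST(b) = {b}; new: +{b}
  B→S c S: FOLLOW(S) ⊇ FIRST(c) = {c}; new: +{c}
  S→C B: FOLLOW(C) ⊇ FIRST(B) = {a,b}; new: +{a}
  S→C B: FOLLOW(B) ⊇ FOLLOW(S) ⊇ {$,c}; new: +{$,c}
  S→b A: FOLLOW(A) ⊇ FOLLOW(S) ⊇ {$,c}; new: +{$,c}
  FOLLOW(S)={$,c}  FOLLOW(A)={$,c}  FOLLOW(B)={$,c}  FOLLOW(C)={a,b}
pass 2: done
  FOLLOW(S)={$,c}  FOLLOW(A)={$,c}  FOLLOW(B)={$,c}  FOLLOW(C)={a,b}

FOLLOW(C) = ["a", "b"]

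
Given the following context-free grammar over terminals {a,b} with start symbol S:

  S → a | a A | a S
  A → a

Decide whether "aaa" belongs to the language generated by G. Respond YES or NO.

CNF form of G:
  S -> T0 A | T0 S | a
  A -> a
  T0 -> a

CYK table (by increasing span):
  [0..0]={A,S,T0}  "a"  orig:{A,S}
  [1..1]={A,S,T0}  "a"  orig:{A,S}
  [2..2]={A,S,T0}  "a"  orig:{A,S}
  [0..1]={S}  "aa"
  [1..2]={S}  "aa"
  [0..2]={S}  "aaa"

S ∈ T[0,2] ⇒ YES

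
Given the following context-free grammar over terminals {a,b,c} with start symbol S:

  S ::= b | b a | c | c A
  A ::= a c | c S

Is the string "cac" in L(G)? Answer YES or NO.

CNF form of G:
  S -> T1 A | T2 T0 | b | c
  A -> T0 T1 | T1 S
  T0 -> a
  T1 -> c
  T2 -> b

CYK table (by increasing span):
  [0..0]={S,T1}  "c"  orig:{S}
  [1..1]={T0}  "a"  orig:{}
  [2..2]={S,T1}  "c"  orig:{S}
  [0..1]=∅  "ca"
  [1..2]={A}  "ac"
  [0..2]={S}  "cac"

S ∈ T[0,2] ⇒ YES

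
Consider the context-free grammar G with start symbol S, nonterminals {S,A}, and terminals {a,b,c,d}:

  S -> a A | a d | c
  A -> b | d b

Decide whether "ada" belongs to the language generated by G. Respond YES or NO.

CNF form of G:
  S -> T2 A | T2 T0 | c
  A -> T0 T1 | b
  T0 -> d
  T1 -> b
  T2 -> a

CYK fill:
  cell(0,0) a: {T2}  orig:{}
  cell(1,1) d: {T0}  orig:{}
  cell(2,2) a: {T2}  orig:{}
  cell(0,1) ad: {S}
  cell(1,2) da: ∅
  cell(0,2) ada: ∅

S ∉ T[0,2] ⇒ NO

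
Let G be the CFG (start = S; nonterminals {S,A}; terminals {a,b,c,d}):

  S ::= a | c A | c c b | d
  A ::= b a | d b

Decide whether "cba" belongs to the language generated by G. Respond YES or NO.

CNF form of G:
  S -> T3 A | T3 X4 | a | d
  A -> T0 T1 | T2 T0
  T0 -> b
  T1 -> a
  T2 -> d
  T3 -> c
  X4 -> T3 T0

CYK fill:
  cell(0,0) c: {T3}  orig:{}
  cell(1,1) b: {T0}  orig:{}
  cell(2,2) a: {S,T1}  orig:{S}
  cell(0,1) cb: {X4}  orig:{}
  cell(1,2) ba: {A}
  cell(0,2) cba: {S}

S ∈ T[0,2] ⇒ YES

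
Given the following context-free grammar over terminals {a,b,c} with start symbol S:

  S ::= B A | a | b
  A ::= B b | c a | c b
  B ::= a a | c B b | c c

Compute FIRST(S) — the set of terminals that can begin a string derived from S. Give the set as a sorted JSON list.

FIRST sets, iterate to fixpoint:
pass 1:
  A via A→c a: +{c}
  B via B→a a: +{a}
  B via B→c B b: +{c}
  S via S→B A: +{a,c}
  S via S→b: +{b}
  S: {a,b,c}  A: {c}  B: {a,c}
pass 2:
  A via A→B b: +{a}
  S: {a,b,c}  A: {a,c}  B: {a,c}
pass 3: done
  S: {a,b,c}  A: {a,c}  B: {a,c}

FIRST(S) = ["a", "b", "c"]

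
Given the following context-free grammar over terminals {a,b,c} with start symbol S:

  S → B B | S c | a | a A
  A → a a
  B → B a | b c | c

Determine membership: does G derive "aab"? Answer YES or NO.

Convert to CNF:
  S -> B B | S T2 | T0 A | a
  A -> T0 T0
  B -> B T0 | T1 T2 | c
  T0 -> a
  T1 -> b
  T2 -> c

CYK fill:
  cell(0,0) a: {S,T0}  orig:{S}
  cell(1,1) a: {S,T0}  orig:{S}
  cell(2,2) b: {T1}  orig:{}
  cell(0,1) aa: {A}
  cell(1,2) ab: ∅
  cell(0,2) aab: ∅

S ∉ T[0,2] ⇒ NO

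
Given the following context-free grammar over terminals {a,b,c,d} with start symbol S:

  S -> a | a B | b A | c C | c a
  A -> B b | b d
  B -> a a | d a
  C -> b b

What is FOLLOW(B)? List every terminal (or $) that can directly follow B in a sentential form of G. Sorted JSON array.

Compute FIRST by fixpoint:
round 1:
  A via A→b d: +{b}
  B via B→a a: +{a}
  B via B→d a: +{d}
  C via C→b b: +{b}
  S via S→a: +{a}
  S via S→b A: +{b}
  S via S→c C: +{c}
  FIRST[S]={a,b,c}  FIRST[A]={b}  FIRST[B]={a,d}  FIRST[C]={b}
round 2:
  A via A→B b: +{a,d}
  FIRST[S]={a,b,c}  FIRST[A]={a,b,d}  FIRST[B]={a,d}  FIRST[C]={b}
round 3: done
  FIRST[S]={a,b,c}  FIRST[A]={a,b,d}  FIRST[B]={a,d}  FIRST[C]={b}

FOLLOW iteration:
FOLLOW(S) := {$}
iter 1:
  A→B b: FOLLOW(B) ⊇ FIRST(b) = {b}; new: +{b}
  S→a B: FOLLOW(B) ⊇ FOLLOW(S) ⊇ {$}; new: +{$}
  S→b A: FOLLOW(A) ⊇ FOLLOW(S) ⊇ {$}; new: +{$}
  S→c C: FOLLOW(C) ⊇ FOLLOW(S) ⊇ {$}; new: +{$}
  FOLLOW[S]={$}  FOLLOW[A]={$}  FOLLOW[B]={$,b}  FOLLOW[C]={$}
iter 2: — fixpoint
  FOLLOW[S]={$}  FOLLOW[A]={$}  FOLLOW[B]={$,b}  FOLLOW[C]={$}

FOLLOW(B) = ["$", "b"]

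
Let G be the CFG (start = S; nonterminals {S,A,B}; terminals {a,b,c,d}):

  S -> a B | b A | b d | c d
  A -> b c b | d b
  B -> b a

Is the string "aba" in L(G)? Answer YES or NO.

CNF form of G:
  S -> T0 A | T0 T2 | T1 T2 | T3 B
  A -> T0 X4 | T2 T0
  B -> T0 T3
  T0 -> b
  T1 -> c
  T2 -> d
  T3 -> a
  X4 -> T1 T0

CYK fill:
  [0..0]={T3}  "a"  orig:{}
  [1..1]={T0}  "b"  orig:{}
  [2..2]={T3}  "a"  orig:{}
  [0..1]=∅  "ab"
  [1..2]={B}  "ba"
  [0..2]={S}  "aba"

S ∈ T[0,2] ⇒ YES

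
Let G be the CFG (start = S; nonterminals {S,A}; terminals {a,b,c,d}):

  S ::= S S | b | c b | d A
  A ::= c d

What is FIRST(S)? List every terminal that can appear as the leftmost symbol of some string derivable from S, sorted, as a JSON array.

FIRST iteration:
[1]
  A via A→c d: +{c}
  S via S→b: +{b}
  S via S→c b: +{c}
  S via S→d A: +{d}
  FIRST(S)={b,c,d}  FIRST(A)={c}
[2] (no change)
  FIRST(S)={b,c,d}  FIRST(A)={c}

FIRST(S) = ["b", "c", "d"]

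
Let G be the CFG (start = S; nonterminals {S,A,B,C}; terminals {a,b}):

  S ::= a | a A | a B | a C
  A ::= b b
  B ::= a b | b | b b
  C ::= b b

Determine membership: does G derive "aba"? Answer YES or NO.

Convert to CNF:
  S -> T1 A | T1 B | T1 C | a
  A -> T0 T0
  B -> T0 T0 | T1 T0 | b
  C -> T0 T0
  T0 -> b
  T1 -> a

Fill CYK table bottom-up:
  T[0,0] 'a' = {S,T1}  orig:{S}
  T[1,1] 'b' = {B,T0}  orig:{B}
  T[2,2] 'a' = {S,T1}  orig:{S}
  T[0,1] 'ab' = {B,S}
  T[1,2] 'ba' = ∅
  T[0,2] 'aba' = ∅

S ∉ T[0,2] ⇒ NO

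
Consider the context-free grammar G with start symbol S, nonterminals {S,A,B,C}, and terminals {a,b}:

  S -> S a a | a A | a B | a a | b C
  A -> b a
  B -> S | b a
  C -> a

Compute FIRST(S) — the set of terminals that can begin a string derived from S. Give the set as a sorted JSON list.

FIRST iteration:
iter 1:
  A via A→b a: +{b}
  B via B→b a: +{b}
  C via C→a: +{a}
  S via S→a A: +{a}
  S via S→b C: +{b}
  FIRST[S]={a,b}  FIRST[A]={b}  FIRST[B]={b}  FIRST[C]={a}
iter 2:
  B via B→S: +{a}
  FIRST[S]={a,b}  FIRST[A]={b}  FIRST[B]={a,b}  FIRST[C]={a}
iter 3: done
  FIRST[S]={a,b}  FIRST[A]={b}  FIRST[B]={a,b}  FIRST[C]={a}

FIRST(S) = ["a", "b"]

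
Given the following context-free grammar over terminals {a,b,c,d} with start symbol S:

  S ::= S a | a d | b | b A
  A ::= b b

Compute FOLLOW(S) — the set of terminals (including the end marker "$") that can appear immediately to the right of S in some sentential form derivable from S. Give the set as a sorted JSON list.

FIRST sets, iterate to fixpoint:
round 1:
  A via A→b b: +{b}
  S via S→a d: +{a}
  S via S→b: +{b}
  FIRST[S]={a,b}  FIRST[A]={b}
round 2: — fixpoint
  FIRST[S]={a,b}  FIRST[A]={b}

Compute FOLLOW by fixpoint:
FOLLOW(S) := {$}
[1]
  S→S a: FOLLOW(S) ⊇ FIRST(a) = {a}; new: +{a}
  S→b A: FOLLOW(A) ⊇ FOLLOW(S) ⊇ {$,a}; new: +{$,a}
  FOLLOW(S)={$,a}  FOLLOW(A)={$,a}
[2] (stable)
  FOLLOW(S)={$,a}  FOLLOW(A)={$,a}

FOLLOW(S) = ["$", "a"]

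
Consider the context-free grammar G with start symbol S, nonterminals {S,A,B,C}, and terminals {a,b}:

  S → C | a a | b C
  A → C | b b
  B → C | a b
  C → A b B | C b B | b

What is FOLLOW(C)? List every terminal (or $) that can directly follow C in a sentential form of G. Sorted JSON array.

FIRST sets, iterate to fixpoint:
iter 1:
  A via A→b b: +{b}
  B via B→a b: +{a}
  C via C→A b B: +{b}
  S via S→C: +{b}
  S via S→a a: +{a}
  FIRST(S)={a,b}  FIRST(A)={b}  FIRST(B)={a}  FIRST(C)={b}
iter 2:
  B via B→C: +{b}
  FIRST(S)={a,b}  FIRST(A)={b}  FIRST(B)={a,b}  FIRST(C)={b}
iter 3: — fixpoint
  FIRST(S)={a,b}  FIRST(A)={b}  FIRST(B)={a,b}  FIRST(C)={b}

FOLLOW iteration:
seed FOLLOW(S) with $
pass 1:
  C→A b B: FOLLOW(A) ⊇ FIRST(b) = {b}; new: +{b}
  C→C b B: FOLLOW(C) ⊇ FIRST(b) = {b}; new: +{b}
  C→C b B: FOLLOW(B) ⊇ FOLLOW(C) ⊇ {b}; new: +{b}
  S→C: FOLLOW(C) ⊇ FOLLOW(S) ⊇ {$}; new: +{$}
  FOLLOW[S]={$}  FOLLOW[A]={b}  FOLLOW[B]={b}  FOLLOW[C]={$,b}
pass 2:
  C→A b B: FOLLOW(B) ⊇ FOLLOW(C) ⊇ {$,b}; new: +{$}
  FOLLOW[S]={$}  FOLLOW[A]={b}  FOLLOW[B]={$,b}  FOLLOW[C]={$,b}
pass 3: — fixpoint
  FOLLOW[S]={$}  FOLLOW[A]={b}  FOLLOW[B]={$,b}  FOLLOW[C]={$,b}

FOLLOW(C) = ["$", "b"]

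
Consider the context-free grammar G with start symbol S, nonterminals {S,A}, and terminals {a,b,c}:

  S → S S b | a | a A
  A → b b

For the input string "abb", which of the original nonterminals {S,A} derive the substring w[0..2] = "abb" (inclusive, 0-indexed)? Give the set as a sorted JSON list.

CNF form of G:
  S -> S X2 | T1 A | a
  A -> T0 T0
  T0 -> b
  T1 -> a
  X2 -> S T0

CYK fill — only the sub-triangle for w[0..2]:
  cell(0,0) a: {S,T1}  orig:{S}
  cell(1,1) b: {T0}  orig:{}
  cell(2,2) b: {T0}  orig:{}
  cell(0,1) ab: {X2}  orig:{}
  cell(1,2) bb: {A}
  cell(0,2) abb: {S}

Original NTs in T[0,2] deriving "abb": ["S"]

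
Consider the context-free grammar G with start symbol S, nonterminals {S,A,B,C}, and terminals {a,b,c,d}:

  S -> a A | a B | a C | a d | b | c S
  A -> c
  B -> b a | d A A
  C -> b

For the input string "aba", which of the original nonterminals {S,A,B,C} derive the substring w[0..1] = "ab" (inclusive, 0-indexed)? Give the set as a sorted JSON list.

Convert to CNF:
  S -> T1 A | T1 B | T1 C | T1 T2 | T3 S | b
  A -> c
  B -> T0 T1 | T2 X4
  C -> b
  T0 -> b
  T1 -> a
  T2 -> d
  T3 -> c
  X4 -> A A

Fill CYK table bottom-up — only the sub-triangle for w[0..1]:
  [0..0]={T1}  "a"  orig:{}
  [1..1]={C,S,T0}  "b"  orig:{C,S}
  [0..1]={S}  "ab"

Original NTs in T[0,1] deriving "ab": ["S"]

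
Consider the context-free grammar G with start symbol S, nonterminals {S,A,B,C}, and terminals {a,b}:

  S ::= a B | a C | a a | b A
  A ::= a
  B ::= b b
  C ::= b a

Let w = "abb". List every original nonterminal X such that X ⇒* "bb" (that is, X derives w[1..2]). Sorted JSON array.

CNF form of G:
  S -> T0 A | T1 B | T1 C | T1 T1
  A -> a
  B -> T0 T0
  C -> T0 T1
  T0 -> b
  T1 -> a

CYK table (by increasing span) (cells [i..j] with 1 ≤ i ≤ j ≤ 2 only):
  [1..1]={T0}  "b"  orig:{}
  [2..2]={T0}  "b"  orig:{}
  [1..2]={B}  "bb"

Original NTs in T[1,2] deriving "bb": ["B"]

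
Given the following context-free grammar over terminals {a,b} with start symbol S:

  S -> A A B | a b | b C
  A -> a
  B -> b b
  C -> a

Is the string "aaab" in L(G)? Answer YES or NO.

Convert to CNF:
  S -> A X2 | T0 C | T1 T0
  A -> a
  B -> T0 T0
  C -> a
  T0 -> b
  T1 -> a
  X2 -> A B

CYK fill:
  T[0,0] 'a' = {A,C,T1}  orig:{A,C}
  T[1,1] 'a' = {A,C,T1}  orig:{A,C}
  T[2,2] 'a' = {A,C,T1}  orig:{A,C}
  T[3,3] 'b' = {T0}  orig:{}
  T[0,1] 'aa' = ∅
  T[1,2] 'aa' = ∅
  T[2,3] 'ab' = {S}
  T[0,2] 'aaa' = ∅
  T[1,3] 'aab' = ∅
  T[0,3] 'aaab' = ∅

S ∉ T[0,3] ⇒ NO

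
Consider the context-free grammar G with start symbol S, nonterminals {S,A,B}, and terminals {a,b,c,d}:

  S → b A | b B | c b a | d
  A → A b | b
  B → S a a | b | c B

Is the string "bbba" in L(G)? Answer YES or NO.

Convert to CNF:
  S -> T0 A | T0 B | T2 X4 | d
  A -> A T0 | b
  B -> S X3 | T2 B | b
  T0 -> b
  T1 -> a
  T2 -> c
  X3 -> T1 T1
  X4 -> T0 T1

CYK table (by increasing span):
  cell(0,0) b: {A,B,T0}  orig:{A,B}
  cell(1,1) b: {A,B,T0}  orig:{A,B}
  cell(2,2) b: {A,B,T0}  orig:{A,B}
  cell(3,3) a: {T1}  orig:{}
  cell(0,1) bb: {A,S}
  cell(1,2) bb: {A,S}
  cell(2,3) ba: {X4}  orig:{}
  cell(0,2) bbb: {A,S}
  cell(1,3) bba: ∅
  cell(0,3) bbba: ∅

S ∉ T[0,3] ⇒ NO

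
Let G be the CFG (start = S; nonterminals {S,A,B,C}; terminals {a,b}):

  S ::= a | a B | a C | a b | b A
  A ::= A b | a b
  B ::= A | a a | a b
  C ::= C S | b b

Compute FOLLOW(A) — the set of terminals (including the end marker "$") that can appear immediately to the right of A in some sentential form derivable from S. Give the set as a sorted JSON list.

FIRST iteration:
iter 1:
  A via A→a b: +{a}
  B via B→A: +{a}
  C via C→b b: +{b}
  S via S→a: +{a}
  S via S→b A: +{b}
  FIRST[S]={a,b}  FIRST[A]={a}  FIRST[B]={a}  FIRST[C]={b}
iter 2: (stable)
  FIRST[S]={a,b}  FIRST[A]={a}  FIRST[B]={a}  FIRST[C]={b}

FOLLOW sets:
seed FOLLOW(S) with $
pass 1:
  A→A b: FOLLOW(A) ⊇ FIRST(b) = {b}; new: +{b}
  C→C S: FOLLOW(C) ⊇ FIRST(S) = {a,b}; new: +{a,b}
  C→C S: FOLLOW(S) ⊇ FOLLOW(C) ⊇ {a,b}; new: +{a,b}
  S→a B: FOLLOW(B) ⊇ FOLLOW(S) ⊇ {$,a,b}; new: +{$,a,b}
  S→a C: FOLLOW(C) ⊇ FOLLOW(S) ⊇ {$,a,b}; new: +{$}
  S→b A: FOLLOW(A) ⊇ FOLLOW(S) ⊇ {$,a,b}; new: +{$,a}
  FOLLOW(S)={$,a,b}  FOLLOW(A)={$,a,b}  FOLLOW(B)={$,a,b}  FOLLOW(C)={$,a,b}
pass 2: (no change)
  FOLLOW(S)={$,a,b}  FOLLOW(A)={$,a,b}  FOLLOW(B)={$,a,b}  FOLLOW(C)={$,a,b}

FOLLOW(A) = ["$", "a", "b"]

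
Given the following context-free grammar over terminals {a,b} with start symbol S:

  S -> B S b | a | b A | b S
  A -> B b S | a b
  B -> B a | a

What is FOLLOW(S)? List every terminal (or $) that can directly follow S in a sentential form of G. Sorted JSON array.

FIRST iteration:
[1]
  A via A→a b: +{a}
  B via B→a: +{a}
  S via S→B S b: +{a}
  S via S→b A: +{b}
  S: {a,b}  A: {a}  B: {a}
[2] (no change)
  S: {a,b}  A: {a}  B: {a}

FOLLOW sets:
FOLLOW(S) := {$}
iter 1:
  A→B b S: FOLLOW(B) ⊇ FIRST(b) = {b}; new: +{b}
  B→B a: FOLLOW(B) ⊇ FIRST(a) = {a}; new: +{a}
  S→B S b: FOLLOW(S) ⊇ FIRST(b) = {b}; new: +{b}
  S→b A: FOLLOW(A) ⊇ FOLLOW(S) ⊇ {$,b}; new: +{$,b}
  FOLLOW[S]={$,b}  FOLLOW[A]={$,b}  FOLLOW[B]={a,b}
iter 2: — fixpoint
  FOLLOW[S]={$,b}  FOLLOW[A]={$,b}  FOLLOW[B]={a,b}

FOLLOW(S) = ["$", "b"]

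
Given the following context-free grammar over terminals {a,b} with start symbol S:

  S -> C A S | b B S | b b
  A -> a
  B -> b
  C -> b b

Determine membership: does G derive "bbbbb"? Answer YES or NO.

Convert to CNF:
  S -> C X1 | T0 T0 | T0 X2
  A -> a
  B -> b
  C -> T0 T0
  T0 -> b
  X1 -> A S
  X2 -> B S

CYK fill:
  cell(0,0) b: {B,T0}  orig:{B}
  cell(1,1) b: {B,T0}  orig:{B}
  cell(2,2) b: {B,T0}  orig:{B}
  cell(3,3) b: {B,T0}  orig:{B}
  cell(4,4) b: {B,T0}  orig:{B}
  cell(0,1) bb: {C,S}
  cell(1,2) bb: {C,S}
  cell(2,3) bb: {C,S}
  cell(3,4) bb: {C,S}
  cell(0,2) bbb: {X2}  orig:{}
  cell(1,3) bbb: {X2}  orig:{}
  cell(2,4) bbb: {X2}  orig:{}
  cell(0,3) bbbb: {S}
  cell(1,4) bbbb: {S}
  cell(0,4) bbbbb: {X2}  orig:{}

S ∉ T[0,4] ⇒ NO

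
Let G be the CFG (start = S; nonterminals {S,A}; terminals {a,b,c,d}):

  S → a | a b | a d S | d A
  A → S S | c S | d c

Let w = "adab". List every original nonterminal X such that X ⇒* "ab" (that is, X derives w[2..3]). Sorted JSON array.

CNF form of G:
  S -> T1 A | T2 T3 | T2 X4 | a
  A -> S S | T0 S | T1 T0
  T0 -> c
  T1 -> d
  T2 -> a
  T3 -> b
  X4 -> T1 S

CYK fill (cells [i..j] with 2 ≤ i ≤ j ≤ 3 only):
  [2..2]={S,T2}  "a"  orig:{S}
  [3..3]={T3}  "b"  orig:{}
  [2..3]={S}  "ab"

Original NTs in T[2,3] deriving "ab": ["S"]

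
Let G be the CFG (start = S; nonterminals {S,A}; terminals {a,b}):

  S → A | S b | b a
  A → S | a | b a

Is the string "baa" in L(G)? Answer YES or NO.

CNF form of G:
  S -> S T0 | T0 T1 | a
  A -> S T0 | T0 T1 | a
  T0 -> b
  T1 -> a

CYK fill:
  [0..0]={T0}  "b"  orig:{}
  [1..1]={A,S,T1}  "a"  orig:{A,S}
  [2..2]={A,S,T1}  "a"  orig:{A,S}
  [0..1]={A,S}  "ba"
  [1..2]=∅  "aa"
  [0..2]=∅  "baa"

S ∉ T[0,2] ⇒ NO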